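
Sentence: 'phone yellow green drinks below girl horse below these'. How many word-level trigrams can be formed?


Word trigrams from [9] words:
  Trigram 1: (phone yellow green)
  Trigram 2: (yellow green drinks)
  Trigram 3: (green drinks below)
  Trigram 4: (drinks below girl)
  Trigram 5: (below girl horse)
  Trigram 6: (girl horse below)
  Trigram 7: (horse below these)
Total word trigrams: 9 - 2 = 7

7


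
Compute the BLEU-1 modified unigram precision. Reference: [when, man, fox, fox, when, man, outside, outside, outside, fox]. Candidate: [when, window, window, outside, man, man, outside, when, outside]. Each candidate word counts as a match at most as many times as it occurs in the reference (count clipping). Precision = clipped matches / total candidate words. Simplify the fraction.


Reference word counts: {'fox': 3, 'man': 2, 'outside': 3, 'when': 2}
Checking each candidate word (with clipping):
  'when' -> in reference (ref count 2, used 1/2) -> match (matches: 1)
  'window' -> not in reference -> no match (matches: 1)
  'window' -> not in reference -> no match (matches: 1)
  'outside' -> in reference (ref count 3, used 1/3) -> match (matches: 2)
  'man' -> in reference (ref count 2, used 1/2) -> match (matches: 3)
  'man' -> in reference (ref count 2, used 2/2) -> match (matches: 4)
  'outside' -> in reference (ref count 3, used 2/3) -> match (matches: 5)
  'when' -> in reference (ref count 2, used 2/2) -> match (matches: 6)
  'outside' -> in reference (ref count 3, used 3/3) -> match (matches: 7)
Clipped matches: 7, Candidate length: 9
Precision = 7/9

7/9


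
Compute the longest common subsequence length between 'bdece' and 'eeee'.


DP table for LCS of 'bdece' and 'eeee':
       e  e  e  e
    0  0  0  0  0
  b 0  0  0  0  0
  d 0  0  0  0  0
  e 0  1  1  1  1
  c 0  1  1  1  1
  e 0  1  2  2  2
LCS: 'ee'
LCS length = 2

2


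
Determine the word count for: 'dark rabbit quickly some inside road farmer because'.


Counting words by splitting on spaces:
  Word 1: 'dark'
  Word 2: 'rabbit'
  Word 3: 'quickly'
  Word 4: 'some'
  Word 5: 'inside'
  Word 6: 'road'
  Word 7: 'farmer'
  Word 8: 'because'
Total words: 8

8


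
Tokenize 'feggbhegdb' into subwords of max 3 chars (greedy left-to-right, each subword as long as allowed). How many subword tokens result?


'feggbhegdb' has 10 characters.
Chunking with max size 3:
  Chunk 1: 'feg' (positions 0-2)
  Chunk 2: 'gbh' (positions 3-5)
  Chunk 3: 'egd' (positions 6-8)
  Chunk 4: 'b' (positions 9-9)
Total chunks: ceil(10 / 3) = 4

4


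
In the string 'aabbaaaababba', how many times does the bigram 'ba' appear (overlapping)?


Scanning 'aabbaaaababba' for bigram 'ba':
  Position 0: 'aa' -> no
  Position 1: 'ab' -> no
  Position 2: 'bb' -> no
  Position 3: 'ba' -> MATCH
  Position 4: 'aa' -> no
  Position 5: 'aa' -> no
  Position 6: 'aa' -> no
  Position 7: 'ab' -> no
  Position 8: 'ba' -> MATCH
  Position 9: 'ab' -> no
  Position 10: 'bb' -> no
  Position 11: 'ba' -> MATCH
Total matches: 3

3


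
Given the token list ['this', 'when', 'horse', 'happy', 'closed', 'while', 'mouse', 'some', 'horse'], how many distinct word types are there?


Listing all tokens and tracking unique types:
  Token 1: 'this' -> NEW (unique so far: 1)
  Token 2: 'when' -> NEW (unique so far: 2)
  Token 3: 'horse' -> NEW (unique so far: 3)
  Token 4: 'happy' -> NEW (unique so far: 4)
  Token 5: 'closed' -> NEW (unique so far: 5)
  Token 6: 'while' -> NEW (unique so far: 6)
  Token 7: 'mouse' -> NEW (unique so far: 7)
  Token 8: 'some' -> NEW (unique so far: 8)
  Token 9: 'horse' -> duplicate (unique so far: 8)
Unique types: ('closed', 'happy', 'horse', 'mouse', 'some', 'this', 'when', 'while')
Vocabulary size: 8

8


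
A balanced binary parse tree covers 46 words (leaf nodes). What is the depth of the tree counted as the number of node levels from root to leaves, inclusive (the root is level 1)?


In a balanced binary tree with n leaves the deepest leaf is ceil(log2(n)) edges below the root,
so counting node levels inclusive of root and leaves gives ceil(log2(n)) + 1 levels.
log2(46) = 5.5236
ceil(5.5236) = 6
levels = 6 + 1 = 7

7


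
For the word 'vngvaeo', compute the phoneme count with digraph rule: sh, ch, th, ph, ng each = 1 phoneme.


Parsing 'vngvaeo' greedily, digraphs first:
  'v' -> consonant phoneme (phonemes so far: 1)
  'ng' -> digraph (1 consonant phoneme) (phonemes so far: 2)
  'v' -> consonant phoneme (phonemes so far: 3)
  'a' -> vowel phoneme (phonemes so far: 4)
  'e' -> vowel phoneme (phonemes so far: 5)
  'o' -> vowel phoneme (phonemes so far: 6)
Total phonemes: 6

6


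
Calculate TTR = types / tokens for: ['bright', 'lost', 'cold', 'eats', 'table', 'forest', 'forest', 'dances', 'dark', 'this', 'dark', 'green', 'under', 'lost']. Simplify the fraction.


Tokens: 14
Unique types: ('bright', 'cold', 'dances', 'dark', 'eats', 'forest', 'green', 'lost', 'table', 'this', 'under') = 11
TTR = 11/14
Already in lowest terms.

11/14


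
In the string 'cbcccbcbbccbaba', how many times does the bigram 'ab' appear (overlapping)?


Scanning 'cbcccbcbbccbaba' for bigram 'ab':
  Position 0: 'cb' -> no
  Position 1: 'bc' -> no
  Position 2: 'cc' -> no
  Position 3: 'cc' -> no
  Position 4: 'cb' -> no
  Position 5: 'bc' -> no
  Position 6: 'cb' -> no
  Position 7: 'bb' -> no
  Position 8: 'bc' -> no
  Position 9: 'cc' -> no
  Position 10: 'cb' -> no
  Position 11: 'ba' -> no
  Position 12: 'ab' -> MATCH
  Position 13: 'ba' -> no
Total matches: 1

1


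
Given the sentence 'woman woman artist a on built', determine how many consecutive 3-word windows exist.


Word trigrams from [6] words:
  Trigram 1: (woman woman artist)
  Trigram 2: (woman artist a)
  Trigram 3: (artist a on)
  Trigram 4: (a on built)
Total word trigrams: 6 - 2 = 4

4


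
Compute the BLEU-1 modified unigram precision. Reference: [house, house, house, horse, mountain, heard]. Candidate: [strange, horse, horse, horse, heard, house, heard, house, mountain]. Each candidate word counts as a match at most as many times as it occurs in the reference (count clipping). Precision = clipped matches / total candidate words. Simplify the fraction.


Reference word counts: {'heard': 1, 'horse': 1, 'house': 3, 'mountain': 1}
Checking each candidate word (with clipping):
  'strange' -> not in reference -> no match (matches: 0)
  'horse' -> in reference (ref count 1, used 1/1) -> match (matches: 1)
  'horse' -> ref count 1 already used up (1/1) -> clipped, no match (matches: 1)
  'horse' -> ref count 1 already used up (1/1) -> clipped, no match (matches: 1)
  'heard' -> in reference (ref count 1, used 1/1) -> match (matches: 2)
  'house' -> in reference (ref count 3, used 1/3) -> match (matches: 3)
  'heard' -> ref count 1 already used up (1/1) -> clipped, no match (matches: 3)
  'house' -> in reference (ref count 3, used 2/3) -> match (matches: 4)
  'mountain' -> in reference (ref count 1, used 1/1) -> match (matches: 5)
Clipped matches: 5, Candidate length: 9
Precision = 5/9

5/9


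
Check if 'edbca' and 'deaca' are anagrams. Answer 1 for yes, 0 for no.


Sort characters of 'edbca': 'abcde'
Sort characters of 'deaca': 'aacde'
Sorted forms differ -> they are NOT anagrams
Result: 0

0


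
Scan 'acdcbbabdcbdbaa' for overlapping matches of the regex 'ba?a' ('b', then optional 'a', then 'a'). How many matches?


Pattern: ba?a means 'b', then optional 'a', then 'a'.
Scanning 'acdcbbabdcbdbaa' position-by-position:
  Pos 0: window 'acd' -> no
  Pos 1: window 'cdc' -> no
  Pos 2: window 'dcb' -> no
  Pos 3: window 'cbb' -> no
  Pos 4: window 'bba' -> no
  Pos 5: window 'bab' -> MATCH
  Pos 6: window 'abd' -> no
  Pos 7: window 'bdc' -> no
  Pos 8: window 'dcb' -> no
  Pos 9: window 'cbd' -> no
  Pos 10: window 'bdb' -> no
  Pos 11: window 'dba' -> no
  Pos 12: window 'baa' -> MATCH
  Pos 13: window 'aa' -> no
  Pos 14: window 'a' -> no
Total matches: 2

2


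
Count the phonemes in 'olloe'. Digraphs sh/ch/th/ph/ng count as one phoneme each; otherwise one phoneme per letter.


Parsing 'olloe' greedily, digraphs first:
  'o' -> vowel phoneme (phonemes so far: 1)
  'l' -> consonant phoneme (phonemes so far: 2)
  'l' -> consonant phoneme (phonemes so far: 3)
  'o' -> vowel phoneme (phonemes so far: 4)
  'e' -> vowel phoneme (phonemes so far: 5)
Total phonemes: 5

5


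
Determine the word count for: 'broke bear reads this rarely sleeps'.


Counting words by splitting on spaces:
  Word 1: 'broke'
  Word 2: 'bear'
  Word 3: 'reads'
  Word 4: 'this'
  Word 5: 'rarely'
  Word 6: 'sleeps'
Total words: 6

6


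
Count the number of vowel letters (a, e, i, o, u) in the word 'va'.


Scanning each character of 'va':
  Position 1: 'v' -> consonant (running count: 0)
  Position 2: 'a' -> vowel (running count: 1)
Total vowels: 1

1


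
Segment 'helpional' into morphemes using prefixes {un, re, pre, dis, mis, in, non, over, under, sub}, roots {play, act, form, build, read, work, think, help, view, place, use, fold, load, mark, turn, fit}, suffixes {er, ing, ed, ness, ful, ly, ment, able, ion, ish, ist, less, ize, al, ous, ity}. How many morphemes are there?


Segmenting 'helpional' against the inventory:
  'help' -> root (morpheme 1)
  'ion' -> suffix (morpheme 2)
  'al' -> suffix (morpheme 3)
Total morphemes: 3

3


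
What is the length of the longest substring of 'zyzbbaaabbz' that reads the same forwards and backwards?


Scanning 'zyzbbaaabbz' for palindromic substrings.
Substring at positions 2-10: 'zbbaaabbz'.
Check: reverse('zbbaaabbz') = 'zbbaaabbz' -> palindrome confirmed.
Neighbouring characters ('y' / '-') break symmetry, so it cannot extend further.
No longer palindromic substring exists; longest length = 9

9


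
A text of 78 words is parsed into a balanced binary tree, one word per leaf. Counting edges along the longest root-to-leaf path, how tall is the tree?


In a balanced binary tree with n leaves the deepest leaf is ceil(log2(n)) edges below the root.
log2(78) = 6.2854
ceil(6.2854) = 7
height (edges) = 7

7


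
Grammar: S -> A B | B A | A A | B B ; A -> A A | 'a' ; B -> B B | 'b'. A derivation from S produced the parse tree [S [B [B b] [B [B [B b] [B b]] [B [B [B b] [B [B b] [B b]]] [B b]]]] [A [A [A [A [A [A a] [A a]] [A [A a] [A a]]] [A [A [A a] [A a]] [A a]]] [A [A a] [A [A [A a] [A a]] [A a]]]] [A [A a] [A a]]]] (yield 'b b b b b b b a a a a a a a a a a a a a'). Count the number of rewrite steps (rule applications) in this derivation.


Every bracketed nonterminal node [X ...] in the tree is produced by exactly one rule application.
Reading the tree off as a leftmost derivation:
  Step 1: S  =>  B A   (applied S -> B A)
  Step 2: B A  =>  B B A   (applied B -> B B)
  Step 3: B B A  =>  b B A   (applied B -> b)
  Step 4: b B A  =>  b B B A   (applied B -> B B)
  Step 5: b B B A  =>  b B B B A   (applied B -> B B)
  Step 6: b B B B A  =>  b b B B A   (applied B -> b)
  Step 7: b b B B A  =>  b b b B A   (applied B -> b)
  Step 8: b b b B A  =>  b b b B B A   (applied B -> B B)
  Step 9: b b b B B A  =>  b b b B B B A   (applied B -> B B)
  Step 10: b b b B B B A  =>  b b b b B B A   (applied B -> b)
  Step 11: b b b b B B A  =>  b b b b B B B A   (applied B -> B B)
  Step 12: b b b b B B B A  =>  b b b b b B B A   (applied B -> b)
  Step 13: b b b b b B B A  =>  b b b b b b B A   (applied B -> b)
  Step 14: b b b b b b B A  =>  b b b b b b b A   (applied B -> b)
  Step 15: b b b b b b b A  =>  b b b b b b b A A   (applied A -> A A)
  Step 16: b b b b b b b A A  =>  b b b b b b b A A A   (applied A -> A A)
  Step 17: b b b b b b b A A A  =>  b b b b b b b A A A A   (applied A -> A A)
  Step 18: b b b b b b b A A A A  =>  b b b b b b b A A A A A   (applied A -> A A)
  Step 19: b b b b b b b A A A A A  =>  b b b b b b b A A A A A A   (applied A -> A A)
  Step 20: b b b b b b b A A A A A A  =>  b b b b b b b a A A A A A   (applied A -> a)
  Step 21: b b b b b b b a A A A A A  =>  b b b b b b b a a A A A A   (applied A -> a)
  Step 22: b b b b b b b a a A A A A  =>  b b b b b b b a a A A A A A   (applied A -> A A)
  Step 23: b b b b b b b a a A A A A A  =>  b b b b b b b a a a A A A A   (applied A -> a)
  Step 24: b b b b b b b a a a A A A A  =>  b b b b b b b a a a a A A A   (applied A -> a)
  Step 25: b b b b b b b a a a a A A A  =>  b b b b b b b a a a a A A A A   (applied A -> A A)
  Step 26: b b b b b b b a a a a A A A A  =>  b b b b b b b a a a a A A A A A   (applied A -> A A)
  Step 27: b b b b b b b a a a a A A A A A  =>  b b b b b b b a a a a a A A A A   (applied A -> a)
  Step 28: b b b b b b b a a a a a A A A A  =>  b b b b b b b a a a a a a A A A   (applied A -> a)
  Step 29: b b b b b b b a a a a a a A A A  =>  b b b b b b b a a a a a a a A A   (applied A -> a)
  Step 30: b b b b b b b a a a a a a a A A  =>  b b b b b b b a a a a a a a A A A   (applied A -> A A)
  Step 31: b b b b b b b a a a a a a a A A A  =>  b b b b b b b a a a a a a a a A A   (applied A -> a)
  Step 32: b b b b b b b a a a a a a a a A A  =>  b b b b b b b a a a a a a a a A A A   (applied A -> A A)
  Step 33: b b b b b b b a a a a a a a a A A A  =>  b b b b b b b a a a a a a a a A A A A   (applied A -> A A)
  Step 34: b b b b b b b a a a a a a a a A A A A  =>  b b b b b b b a a a a a a a a a A A A   (applied A -> a)
  Step 35: b b b b b b b a a a a a a a a a A A A  =>  b b b b b b b a a a a a a a a a a A A   (applied A -> a)
  Step 36: b b b b b b b a a a a a a a a a a A A  =>  b b b b b b b a a a a a a a a a a a A   (applied A -> a)
  Step 37: b b b b b b b a a a a a a a a a a a A  =>  b b b b b b b a a a a a a a a a a a A A   (applied A -> A A)
  Step 38: b b b b b b b a a a a a a a a a a a A A  =>  b b b b b b b a a a a a a a a a a a a A   (applied A -> a)
  Step 39: b b b b b b b a a a a a a a a a a a a A  =>  b b b b b b b a a a a a a a a a a a a a   (applied A -> a)
Final yield: b b b b b b b a a a a a a a a a a a a a
Total rewrite steps: 39

39


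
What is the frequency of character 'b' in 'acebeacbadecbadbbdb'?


Scanning 'acebeacbadecbadbbdb' for 'b':
  Position 3: 'b' -> MATCH (count: 1)
  Position 7: 'b' -> MATCH (count: 2)
  Position 12: 'b' -> MATCH (count: 3)
  Position 15: 'b' -> MATCH (count: 4)
  Position 16: 'b' -> MATCH (count: 5)
  Position 18: 'b' -> MATCH (count: 6)
Total occurrences of 'b': 6

6


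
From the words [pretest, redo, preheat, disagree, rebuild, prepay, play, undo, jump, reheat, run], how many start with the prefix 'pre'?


Checking each word for prefix 'pre':
  'pretest' -> YES, starts with 'pre' (count: 1)
  'redo' -> no (count: 1)
  'preheat' -> YES, starts with 'pre' (count: 2)
  'disagree' -> no (count: 2)
  'rebuild' -> no (count: 2)
  'prepay' -> YES, starts with 'pre' (count: 3)
  'play' -> no (count: 3)
  'undo' -> no (count: 3)
  'jump' -> no (count: 3)
  'reheat' -> no (count: 3)
  'run' -> no (count: 3)
Total with prefix 'pre': 3

3


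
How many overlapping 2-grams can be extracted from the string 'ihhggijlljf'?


String 'ihhggijlljf' has length L = 11.
Number of overlapping n-grams = L - n + 1
Substituting: 11 - 2 + 1 = 10

10


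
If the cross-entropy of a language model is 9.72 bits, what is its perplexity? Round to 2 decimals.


Perplexity formula: PP = 2^H
H = 9.72
PP = 2^9.72
Decompose: 2^9.72 = 2^9 * 2^0.72
2^9 = 512, 2^0.72 ~ 1.6471820
PP ~ 512 * 1.6471820 = 843.3571840
Rounded to 2 decimals: 843.36

843.36


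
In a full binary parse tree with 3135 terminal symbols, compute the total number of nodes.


Leaf nodes (terminals): 3135
Internal nodes = n - 1 = 3135 - 1 = 3134
Total = leaves + internal = 3135 + 3134 = 6269

6269


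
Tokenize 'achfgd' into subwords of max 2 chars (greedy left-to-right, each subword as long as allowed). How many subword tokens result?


'achfgd' has 6 characters.
Chunking with max size 2:
  Chunk 1: 'ac' (positions 0-1)
  Chunk 2: 'hf' (positions 2-3)
  Chunk 3: 'gd' (positions 4-5)
Total chunks: ceil(6 / 2) = 3

3


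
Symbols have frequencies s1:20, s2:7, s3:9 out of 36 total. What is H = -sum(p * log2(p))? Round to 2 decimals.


Computing entropy H = -sum(p_i * log2(p_i)):
  s1: p = 20/36 = 0.5556, -p*log2(p) = 0.4711
  s2: p = 7/36 = 0.1944, -p*log2(p) = 0.4594
  s3: p = 9/36 = 0.2500, -p*log2(p) = 0.5000
H = sum of terms = 1.4305
Rounded to 2 decimals: 1.43

1.43


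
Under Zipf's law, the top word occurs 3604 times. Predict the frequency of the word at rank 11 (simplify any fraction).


Zipf's law: freq(rank) = f1 / rank
f1 = 3604, rank = 11
freq = 3604 / 11
GCD(3604, 11) = 1
Simplified: 3604/11

3604/11


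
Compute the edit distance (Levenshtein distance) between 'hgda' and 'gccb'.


Building DP table for s1='hgda' (len 4) and s2='gccb' (len 4):
       g  c  c  b
    0  1  2  3  4
  h 1  1  2  3  4
  g 2  1  2  3  4
  d 3  2  2  3  4
  a 4  3  3  3  4
Edit distance = dp[4][4] = 4

4


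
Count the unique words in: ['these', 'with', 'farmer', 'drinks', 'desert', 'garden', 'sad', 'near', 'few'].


Listing all tokens and tracking unique types:
  Token 1: 'these' -> NEW (unique so far: 1)
  Token 2: 'with' -> NEW (unique so far: 2)
  Token 3: 'farmer' -> NEW (unique so far: 3)
  Token 4: 'drinks' -> NEW (unique so far: 4)
  Token 5: 'desert' -> NEW (unique so far: 5)
  Token 6: 'garden' -> NEW (unique so far: 6)
  Token 7: 'sad' -> NEW (unique so far: 7)
  Token 8: 'near' -> NEW (unique so far: 8)
  Token 9: 'few' -> NEW (unique so far: 9)
Unique types: ('desert', 'drinks', 'farmer', 'few', 'garden', 'near', 'sad', 'these', 'with')
Vocabulary size: 9

9


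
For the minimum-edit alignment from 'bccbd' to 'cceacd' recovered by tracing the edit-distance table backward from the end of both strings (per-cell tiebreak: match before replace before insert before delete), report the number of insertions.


Edit distance = 4. Backtracking from cell (5, 6) with preference match > replace > insert > delete,
then listing the resulting alignment 'bccbd' -> 'cceacd' left to right:
  Step 1: replace b->c
  Step 2: keep 'c'
  Step 3: insert 'e' [insertion #1]
  Step 4: replace c->a
  Step 5: replace b->c
  Step 6: keep 'd'
Total insertions: 1

1


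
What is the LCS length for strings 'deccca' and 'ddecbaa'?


DP table for LCS of 'deccca' and 'ddecbaa':
       d  d  e  c  b  a  a
    0  0  0  0  0  0  0  0
  d 0  1  1  1  1  1  1  1
  e 0  1  1  2  2  2  2  2
  c 0  1  1  2  3  3  3  3
  c 0  1  1  2  3  3  3  3
  c 0  1  1  2  3  3  3  3
  a 0  1  1  2  3  3  4  4
LCS: 'deca'
LCS length = 4

4


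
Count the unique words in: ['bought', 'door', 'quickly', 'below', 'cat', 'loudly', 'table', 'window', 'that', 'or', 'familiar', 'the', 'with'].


Listing all tokens and tracking unique types:
  Token 1: 'bought' -> NEW (unique so far: 1)
  Token 2: 'door' -> NEW (unique so far: 2)
  Token 3: 'quickly' -> NEW (unique so far: 3)
  Token 4: 'below' -> NEW (unique so far: 4)
  Token 5: 'cat' -> NEW (unique so far: 5)
  Token 6: 'loudly' -> NEW (unique so far: 6)
  Token 7: 'table' -> NEW (unique so far: 7)
  Token 8: 'window' -> NEW (unique so far: 8)
  Token 9: 'that' -> NEW (unique so far: 9)
  Token 10: 'or' -> NEW (unique so far: 10)
  Token 11: 'familiar' -> NEW (unique so far: 11)
  Token 12: 'the' -> NEW (unique so far: 12)
  Token 13: 'with' -> NEW (unique so far: 13)
Unique types: ('below', 'bought', 'cat', 'door', 'familiar', 'loudly', 'or', 'quickly', 'table', 'that', 'the', 'window', 'with')
Vocabulary size: 13

13


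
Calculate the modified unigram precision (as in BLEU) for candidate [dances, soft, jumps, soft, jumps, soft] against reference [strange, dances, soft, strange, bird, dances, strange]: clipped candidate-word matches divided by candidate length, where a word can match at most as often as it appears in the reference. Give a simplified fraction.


Reference word counts: {'bird': 1, 'dances': 2, 'soft': 1, 'strange': 3}
Checking each candidate word (with clipping):
  'dances' -> in reference (ref count 2, used 1/2) -> match (matches: 1)
  'soft' -> in reference (ref count 1, used 1/1) -> match (matches: 2)
  'jumps' -> not in reference -> no match (matches: 2)
  'soft' -> ref count 1 already used up (1/1) -> clipped, no match (matches: 2)
  'jumps' -> not in reference -> no match (matches: 2)
  'soft' -> ref count 1 already used up (1/1) -> clipped, no match (matches: 2)
Clipped matches: 2, Candidate length: 6
Precision = 2/6 = 1/3

1/3


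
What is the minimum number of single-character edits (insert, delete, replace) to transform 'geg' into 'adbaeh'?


Building DP table for s1='geg' (len 3) and s2='adbaeh' (len 6):
       a  d  b  a  e  h
    0  1  2  3  4  5  6
  g 1  1  2  3  4  5  6
  e 2  2  2  3  4  4  5
  g 3  3  3  3  4  5  5
Edit distance = dp[3][6] = 5

5


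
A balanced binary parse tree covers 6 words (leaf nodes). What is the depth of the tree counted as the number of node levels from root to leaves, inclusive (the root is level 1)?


In a balanced binary tree with n leaves the deepest leaf is ceil(log2(n)) edges below the root,
so counting node levels inclusive of root and leaves gives ceil(log2(n)) + 1 levels.
log2(6) = 2.5850
ceil(2.5850) = 3
levels = 3 + 1 = 4

4


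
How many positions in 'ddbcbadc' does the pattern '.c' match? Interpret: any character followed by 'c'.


Pattern: .c means any character followed by 'c'.
Scanning 'ddbcbadc' position-by-position:
  Pos 0: window 'dd' -> no
  Pos 1: window 'db' -> no
  Pos 2: window 'bc' -> MATCH
  Pos 3: window 'cb' -> no
  Pos 4: window 'ba' -> no
  Pos 5: window 'ad' -> no
  Pos 6: window 'dc' -> MATCH
  Pos 7: window 'c' -> no
Total matches: 2

2


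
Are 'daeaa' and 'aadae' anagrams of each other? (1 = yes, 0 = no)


Sort characters of 'daeaa': 'aaade'
Sort characters of 'aadae': 'aaade'
Sorted forms match -> they ARE anagrams
Result: 1

1


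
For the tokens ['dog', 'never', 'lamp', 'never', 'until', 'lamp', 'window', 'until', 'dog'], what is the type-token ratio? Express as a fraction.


Tokens: 9
Unique types: ('dog', 'lamp', 'never', 'until', 'window') = 5
TTR = 5/9
Already in lowest terms.

5/9


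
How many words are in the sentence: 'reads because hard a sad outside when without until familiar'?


Counting words by splitting on spaces:
  Word 1: 'reads'
  Word 2: 'because'
  Word 3: 'hard'
  Word 4: 'a'
  Word 5: 'sad'
  Word 6: 'outside'
  Word 7: 'when'
  Word 8: 'without'
  Word 9: 'until'
  Word 10: 'familiar'
Total words: 10

10


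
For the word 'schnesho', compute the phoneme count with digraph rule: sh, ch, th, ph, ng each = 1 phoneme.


Parsing 'schnesho' greedily, digraphs first:
  's' -> consonant phoneme (phonemes so far: 1)
  'ch' -> digraph (1 consonant phoneme) (phonemes so far: 2)
  'n' -> consonant phoneme (phonemes so far: 3)
  'e' -> vowel phoneme (phonemes so far: 4)
  'sh' -> digraph (1 consonant phoneme) (phonemes so far: 5)
  'o' -> vowel phoneme (phonemes so far: 6)
Total phonemes: 6

6


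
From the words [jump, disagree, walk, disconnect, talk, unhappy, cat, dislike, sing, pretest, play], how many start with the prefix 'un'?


Checking each word for prefix 'un':
  'jump' -> no (count: 0)
  'disagree' -> no (count: 0)
  'walk' -> no (count: 0)
  'disconnect' -> no (count: 0)
  'talk' -> no (count: 0)
  'unhappy' -> YES, starts with 'un' (count: 1)
  'cat' -> no (count: 1)
  'dislike' -> no (count: 1)
  'sing' -> no (count: 1)
  'pretest' -> no (count: 1)
  'play' -> no (count: 1)
Total with prefix 'un': 1

1


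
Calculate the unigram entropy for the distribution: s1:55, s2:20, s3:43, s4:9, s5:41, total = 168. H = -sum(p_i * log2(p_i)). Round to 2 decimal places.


Computing entropy H = -sum(p_i * log2(p_i)):
  s1: p = 55/168 = 0.3274, -p*log2(p) = 0.5274
  s2: p = 20/168 = 0.1190, -p*log2(p) = 0.3655
  s3: p = 43/168 = 0.2560, -p*log2(p) = 0.5032
  s4: p = 9/168 = 0.0536, -p*log2(p) = 0.2262
  s5: p = 41/168 = 0.2440, -p*log2(p) = 0.4966
H = sum of terms = 2.1189
Rounded to 2 decimals: 2.12

2.12


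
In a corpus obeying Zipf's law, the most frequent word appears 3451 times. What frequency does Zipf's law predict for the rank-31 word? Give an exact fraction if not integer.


Zipf's law: freq(rank) = f1 / rank
f1 = 3451, rank = 31
freq = 3451 / 31
GCD(3451, 31) = 1
Simplified: 3451/31

3451/31


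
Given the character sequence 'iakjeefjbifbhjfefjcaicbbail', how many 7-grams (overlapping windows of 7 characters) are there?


String 'iakjeefjbifbhjfefjcaicbbail' has length L = 27.
Number of overlapping n-grams = L - n + 1
Substituting: 27 - 7 + 1 = 21

21


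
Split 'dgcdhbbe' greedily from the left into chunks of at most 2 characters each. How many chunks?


'dgcdhbbe' has 8 characters.
Chunking with max size 2:
  Chunk 1: 'dg' (positions 0-1)
  Chunk 2: 'cd' (positions 2-3)
  Chunk 3: 'hb' (positions 4-5)
  Chunk 4: 'be' (positions 6-7)
Total chunks: ceil(8 / 2) = 4

4


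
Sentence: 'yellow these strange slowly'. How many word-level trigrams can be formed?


Word trigrams from [4] words:
  Trigram 1: (yellow these strange)
  Trigram 2: (these strange slowly)
Total word trigrams: 4 - 2 = 2

2


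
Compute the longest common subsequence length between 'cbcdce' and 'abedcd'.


DP table for LCS of 'cbcdce' and 'abedcd':
       a  b  e  d  c  d
    0  0  0  0  0  0  0
  c 0  0  0  0  0  1  1
  b 0  0  1  1  1  1  1
  c 0  0  1  1  1  2  2
  d 0  0  1  1  2  2  3
  c 0  0  1  1  2  3  3
  e 0  0  1  2  2  3  3
LCS: 'bcd'
LCS length = 3

3


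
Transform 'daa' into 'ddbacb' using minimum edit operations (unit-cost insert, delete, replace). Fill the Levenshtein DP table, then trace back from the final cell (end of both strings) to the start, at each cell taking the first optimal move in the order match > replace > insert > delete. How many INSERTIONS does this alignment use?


Edit distance = 4. Backtracking from cell (3, 6) with preference match > replace > insert > delete,
then listing the resulting alignment 'daa' -> 'ddbacb' left to right:
  Step 1: insert 'd' [insertion #1]
  Step 2: keep 'd'
  Step 3: insert 'b' [insertion #2]
  Step 4: keep 'a'
  Step 5: insert 'c' [insertion #3]
  Step 6: replace a->b
Total insertions: 3

3


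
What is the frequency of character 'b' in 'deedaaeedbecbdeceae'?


Scanning 'deedaaeedbecbdeceae' for 'b':
  Position 9: 'b' -> MATCH (count: 1)
  Position 12: 'b' -> MATCH (count: 2)
Total occurrences of 'b': 2

2


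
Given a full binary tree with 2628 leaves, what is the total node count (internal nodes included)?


Leaf nodes (terminals): 2628
Internal nodes = n - 1 = 2628 - 1 = 2627
Total = leaves + internal = 2628 + 2627 = 5255

5255


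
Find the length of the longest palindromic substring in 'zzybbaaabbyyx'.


Scanning 'zzybbaaabbyyx' for palindromic substrings.
Substring at positions 2-10: 'ybbaaabby'.
Check: reverse('ybbaaabby') = 'ybbaaabby' -> palindrome confirmed.
Neighbouring characters ('z' / 'y') break symmetry, so it cannot extend further.
No longer palindromic substring exists; longest length = 9

9


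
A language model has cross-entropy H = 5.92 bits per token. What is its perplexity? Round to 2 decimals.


Perplexity formula: PP = 2^H
H = 5.92
PP = 2^5.92
Decompose: 2^5.92 = 2^5 * 2^0.92
2^5 = 32, 2^0.92 ~ 1.8921153
PP ~ 32 * 1.8921153 = 60.5476896
Rounded to 2 decimals: 60.55

60.55


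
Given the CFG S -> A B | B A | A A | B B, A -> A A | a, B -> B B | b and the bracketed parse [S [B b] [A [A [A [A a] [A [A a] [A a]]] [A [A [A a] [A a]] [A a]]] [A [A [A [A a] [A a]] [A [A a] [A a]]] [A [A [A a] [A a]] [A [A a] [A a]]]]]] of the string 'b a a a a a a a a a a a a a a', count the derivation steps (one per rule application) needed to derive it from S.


Every bracketed nonterminal node [X ...] in the tree is produced by exactly one rule application.
Reading the tree off as a leftmost derivation:
  Step 1: S  =>  B A   (applied S -> B A)
  Step 2: B A  =>  b A   (applied B -> b)
  Step 3: b A  =>  b A A   (applied A -> A A)
  Step 4: b A A  =>  b A A A   (applied A -> A A)
  Step 5: b A A A  =>  b A A A A   (applied A -> A A)
  Step 6: b A A A A  =>  b a A A A   (applied A -> a)
  Step 7: b a A A A  =>  b a A A A A   (applied A -> A A)
  Step 8: b a A A A A  =>  b a a A A A   (applied A -> a)
  Step 9: b a a A A A  =>  b a a a A A   (applied A -> a)
  Step 10: b a a a A A  =>  b a a a A A A   (applied A -> A A)
  Step 11: b a a a A A A  =>  b a a a A A A A   (applied A -> A A)
  Step 12: b a a a A A A A  =>  b a a a a A A A   (applied A -> a)
  Step 13: b a a a a A A A  =>  b a a a a a A A   (applied A -> a)
  Step 14: b a a a a a A A  =>  b a a a a a a A   (applied A -> a)
  Step 15: b a a a a a a A  =>  b a a a a a a A A   (applied A -> A A)
  Step 16: b a a a a a a A A  =>  b a a a a a a A A A   (applied A -> A A)
  Step 17: b a a a a a a A A A  =>  b a a a a a a A A A A   (applied A -> A A)
  Step 18: b a a a a a a A A A A  =>  b a a a a a a a A A A   (applied A -> a)
  Step 19: b a a a a a a a A A A  =>  b a a a a a a a a A A   (applied A -> a)
  Step 20: b a a a a a a a a A A  =>  b a a a a a a a a A A A   (applied A -> A A)
  Step 21: b a a a a a a a a A A A  =>  b a a a a a a a a a A A   (applied A -> a)
  Step 22: b a a a a a a a a a A A  =>  b a a a a a a a a a a A   (applied A -> a)
  Step 23: b a a a a a a a a a a A  =>  b a a a a a a a a a a A A   (applied A -> A A)
  Step 24: b a a a a a a a a a a A A  =>  b a a a a a a a a a a A A A   (applied A -> A A)
  Step 25: b a a a a a a a a a a A A A  =>  b a a a a a a a a a a a A A   (applied A -> a)
  Step 26: b a a a a a a a a a a a A A  =>  b a a a a a a a a a a a a A   (applied A -> a)
  Step 27: b a a a a a a a a a a a a A  =>  b a a a a a a a a a a a a A A   (applied A -> A A)
  Step 28: b a a a a a a a a a a a a A A  =>  b a a a a a a a a a a a a a A   (applied A -> a)
  Step 29: b a a a a a a a a a a a a a A  =>  b a a a a a a a a a a a a a a   (applied A -> a)
Final yield: b a a a a a a a a a a a a a a
Total rewrite steps: 29

29


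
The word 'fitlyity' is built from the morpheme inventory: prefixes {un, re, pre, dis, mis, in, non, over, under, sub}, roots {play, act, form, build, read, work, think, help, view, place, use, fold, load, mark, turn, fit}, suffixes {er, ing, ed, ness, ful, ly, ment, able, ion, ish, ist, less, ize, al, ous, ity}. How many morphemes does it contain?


Segmenting 'fitlyity' against the inventory:
  'fit' -> root (morpheme 1)
  'ly' -> suffix (morpheme 2)
  'ity' -> suffix (morpheme 3)
Total morphemes: 3

3


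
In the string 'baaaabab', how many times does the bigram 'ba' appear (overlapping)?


Scanning 'baaaabab' for bigram 'ba':
  Position 0: 'ba' -> MATCH
  Position 1: 'aa' -> no
  Position 2: 'aa' -> no
  Position 3: 'aa' -> no
  Position 4: 'ab' -> no
  Position 5: 'ba' -> MATCH
  Position 6: 'ab' -> no
Total matches: 2

2


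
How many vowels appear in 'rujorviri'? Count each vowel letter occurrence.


Scanning each character of 'rujorviri':
  Position 1: 'r' -> consonant (running count: 0)
  Position 2: 'u' -> vowel (running count: 1)
  Position 3: 'j' -> consonant (running count: 1)
  Position 4: 'o' -> vowel (running count: 2)
  Position 5: 'r' -> consonant (running count: 2)
  Position 6: 'v' -> consonant (running count: 2)
  Position 7: 'i' -> vowel (running count: 3)
  Position 8: 'r' -> consonant (running count: 3)
  Position 9: 'i' -> vowel (running count: 4)
Total vowels: 4

4


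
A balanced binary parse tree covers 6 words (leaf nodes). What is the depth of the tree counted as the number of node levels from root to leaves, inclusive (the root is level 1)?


In a balanced binary tree with n leaves the deepest leaf is ceil(log2(n)) edges below the root,
so counting node levels inclusive of root and leaves gives ceil(log2(n)) + 1 levels.
log2(6) = 2.5850
ceil(2.5850) = 3
levels = 3 + 1 = 4

4


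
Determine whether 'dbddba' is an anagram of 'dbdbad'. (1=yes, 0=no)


Sort characters of 'dbddba': 'abbddd'
Sort characters of 'dbdbad': 'abbddd'
Sorted forms match -> they ARE anagrams
Result: 1

1


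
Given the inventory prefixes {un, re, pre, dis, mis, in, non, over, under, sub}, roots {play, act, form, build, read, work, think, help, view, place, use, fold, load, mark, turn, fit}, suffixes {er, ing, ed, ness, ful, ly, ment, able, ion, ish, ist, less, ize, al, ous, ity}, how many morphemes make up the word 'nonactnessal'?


Segmenting 'nonactnessal' against the inventory:
  'non' -> prefix (morpheme 1)
  'act' -> root (morpheme 2)
  'ness' -> suffix (morpheme 3)
  'al' -> suffix (morpheme 4)
Total morphemes: 4

4


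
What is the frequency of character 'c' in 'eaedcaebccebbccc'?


Scanning 'eaedcaebccebbccc' for 'c':
  Position 4: 'c' -> MATCH (count: 1)
  Position 8: 'c' -> MATCH (count: 2)
  Position 9: 'c' -> MATCH (count: 3)
  Position 13: 'c' -> MATCH (count: 4)
  Position 14: 'c' -> MATCH (count: 5)
  Position 15: 'c' -> MATCH (count: 6)
Total occurrences of 'c': 6

6


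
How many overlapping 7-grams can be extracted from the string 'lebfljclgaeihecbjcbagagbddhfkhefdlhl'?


String 'lebfljclgaeihecbjcbagagbddhfkhefdlhl' has length L = 36.
Number of overlapping n-grams = L - n + 1
Substituting: 36 - 7 + 1 = 30

30


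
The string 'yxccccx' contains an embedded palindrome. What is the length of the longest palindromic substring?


Scanning 'yxccccx' for palindromic substrings.
Substring at positions 1-6: 'xccccx'.
Check: reverse('xccccx') = 'xccccx' -> palindrome confirmed.
Neighbouring characters ('y' / '-') break symmetry, so it cannot extend further.
No longer palindromic substring exists; longest length = 6

6


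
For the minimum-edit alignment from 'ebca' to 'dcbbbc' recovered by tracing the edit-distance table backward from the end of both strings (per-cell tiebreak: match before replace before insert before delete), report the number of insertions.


Edit distance = 5. Backtracking from cell (4, 6) with preference match > replace > insert > delete,
then listing the resulting alignment 'ebca' -> 'dcbbbc' left to right:
  Step 1: insert 'd' [insertion #1]
  Step 2: insert 'c' [insertion #2]
  Step 3: replace e->b
  Step 4: keep 'b'
  Step 5: replace c->b
  Step 6: replace a->c
Total insertions: 2

2


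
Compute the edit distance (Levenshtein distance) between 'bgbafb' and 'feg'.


Building DP table for s1='bgbafb' (len 6) and s2='feg' (len 3):
       f  e  g
    0  1  2  3
  b 1  1  2  3
  g 2  2  2  2
  b 3  3  3  3
  a 4  4  4  4
  f 5  4  5  5
  b 6  5  5  6
Edit distance = dp[6][3] = 6

6


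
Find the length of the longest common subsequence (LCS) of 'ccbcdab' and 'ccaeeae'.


DP table for LCS of 'ccbcdab' and 'ccaeeae':
       c  c  a  e  e  a  e
    0  0  0  0  0  0  0  0
  c 0  1  1  1  1  1  1  1
  c 0  1  2  2  2  2  2  2
  b 0  1  2  2  2  2  2  2
  c 0  1  2  2  2  2  2  2
  d 0  1  2  2  2  2  2  2
  a 0  1  2  3  3  3  3  3
  b 0  1  2  3  3  3  3  3
LCS: 'cca'
LCS length = 3

3


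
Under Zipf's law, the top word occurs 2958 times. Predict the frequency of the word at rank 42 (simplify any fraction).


Zipf's law: freq(rank) = f1 / rank
f1 = 2958, rank = 42
freq = 2958 / 42
GCD(2958, 42) = 6
Simplified: 493/7

493/7


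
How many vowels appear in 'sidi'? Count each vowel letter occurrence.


Scanning each character of 'sidi':
  Position 1: 's' -> consonant (running count: 0)
  Position 2: 'i' -> vowel (running count: 1)
  Position 3: 'd' -> consonant (running count: 1)
  Position 4: 'i' -> vowel (running count: 2)
Total vowels: 2

2


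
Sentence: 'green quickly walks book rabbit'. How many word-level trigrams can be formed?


Word trigrams from [5] words:
  Trigram 1: (green quickly walks)
  Trigram 2: (quickly walks book)
  Trigram 3: (walks book rabbit)
Total word trigrams: 5 - 2 = 3

3


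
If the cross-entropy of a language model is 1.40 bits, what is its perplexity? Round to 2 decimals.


Perplexity formula: PP = 2^H
H = 1.40
PP = 2^1.40
Decompose: 2^1.40 = 2^1 * 2^0.40
2^1 = 2, 2^0.40 ~ 1.3195079
PP ~ 2 * 1.3195079 = 2.6390158
Rounded to 2 decimals: 2.64

2.64


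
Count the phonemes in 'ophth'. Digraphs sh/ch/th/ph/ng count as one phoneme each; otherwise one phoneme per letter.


Parsing 'ophth' greedily, digraphs first:
  'o' -> vowel phoneme (phonemes so far: 1)
  'ph' -> digraph (1 consonant phoneme) (phonemes so far: 2)
  'th' -> digraph (1 consonant phoneme) (phonemes so far: 3)
Total phonemes: 3

3


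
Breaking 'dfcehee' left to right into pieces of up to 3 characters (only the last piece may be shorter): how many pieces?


'dfcehee' has 7 characters.
Chunking with max size 3:
  Chunk 1: 'dfc' (positions 0-2)
  Chunk 2: 'ehe' (positions 3-5)
  Chunk 3: 'e' (positions 6-6)
Total chunks: ceil(7 / 3) = 3

3


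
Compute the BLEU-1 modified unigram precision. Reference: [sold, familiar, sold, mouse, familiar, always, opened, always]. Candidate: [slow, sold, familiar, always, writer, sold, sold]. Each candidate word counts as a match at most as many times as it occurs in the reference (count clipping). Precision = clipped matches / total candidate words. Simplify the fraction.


Reference word counts: {'always': 2, 'familiar': 2, 'mouse': 1, 'opened': 1, 'sold': 2}
Checking each candidate word (with clipping):
  'slow' -> not in reference -> no match (matches: 0)
  'sold' -> in reference (ref count 2, used 1/2) -> match (matches: 1)
  'familiar' -> in reference (ref count 2, used 1/2) -> match (matches: 2)
  'always' -> in reference (ref count 2, used 1/2) -> match (matches: 3)
  'writer' -> not in reference -> no match (matches: 3)
  'sold' -> in reference (ref count 2, used 2/2) -> match (matches: 4)
  'sold' -> ref count 2 already used up (2/2) -> clipped, no match (matches: 4)
Clipped matches: 4, Candidate length: 7
Precision = 4/7

4/7


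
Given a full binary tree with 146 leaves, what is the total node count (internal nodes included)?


Leaf nodes (terminals): 146
Internal nodes = n - 1 = 146 - 1 = 145
Total = leaves + internal = 146 + 145 = 291

291


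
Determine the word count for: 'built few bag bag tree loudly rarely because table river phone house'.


Counting words by splitting on spaces:
  Word 1: 'built'
  Word 2: 'few'
  Word 3: 'bag'
  Word 4: 'bag'
  Word 5: 'tree'
  Word 6: 'loudly'
  Word 7: 'rarely'
  Word 8: 'because'
  Word 9: 'table'
  Word 10: 'river'
  Word 11: 'phone'
  Word 12: 'house'
Total words: 12

12


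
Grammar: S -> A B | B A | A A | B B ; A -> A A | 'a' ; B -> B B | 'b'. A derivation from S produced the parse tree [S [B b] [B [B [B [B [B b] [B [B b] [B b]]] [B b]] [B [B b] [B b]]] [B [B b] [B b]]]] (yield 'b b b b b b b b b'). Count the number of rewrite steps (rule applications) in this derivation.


Every bracketed nonterminal node [X ...] in the tree is produced by exactly one rule application.
Reading the tree off as a leftmost derivation:
  Step 1: S  =>  B B   (applied S -> B B)
  Step 2: B B  =>  b B   (applied B -> b)
  Step 3: b B  =>  b B B   (applied B -> B B)
  Step 4: b B B  =>  b B B B   (applied B -> B B)
  Step 5: b B B B  =>  b B B B B   (applied B -> B B)
  Step 6: b B B B B  =>  b B B B B B   (applied B -> B B)
  Step 7: b B B B B B  =>  b b B B B B   (applied B -> b)
  Step 8: b b B B B B  =>  b b B B B B B   (applied B -> B B)
  Step 9: b b B B B B B  =>  b b b B B B B   (applied B -> b)
  Step 10: b b b B B B B  =>  b b b b B B B   (applied B -> b)
  Step 11: b b b b B B B  =>  b b b b b B B   (applied B -> b)
  Step 12: b b b b b B B  =>  b b b b b B B B   (applied B -> B B)
  Step 13: b b b b b B B B  =>  b b b b b b B B   (applied B -> b)
  Step 14: b b b b b b B B  =>  b b b b b b b B   (applied B -> b)
  Step 15: b b b b b b b B  =>  b b b b b b b B B   (applied B -> B B)
  Step 16: b b b b b b b B B  =>  b b b b b b b b B   (applied B -> b)
  Step 17: b b b b b b b b B  =>  b b b b b b b b b   (applied B -> b)
Final yield: b b b b b b b b b
Total rewrite steps: 17

17


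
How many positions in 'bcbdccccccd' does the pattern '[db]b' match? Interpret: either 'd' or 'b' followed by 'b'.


Pattern: [db]b means either 'd' or 'b' followed by 'b'.
Scanning 'bcbdccccccd' position-by-position:
  Pos 0: window 'bc' -> no
  Pos 1: window 'cb' -> no
  Pos 2: window 'bd' -> no
  Pos 3: window 'dc' -> no
  Pos 4: window 'cc' -> no
  Pos 5: window 'cc' -> no
  Pos 6: window 'cc' -> no
  Pos 7: window 'cc' -> no
  Pos 8: window 'cc' -> no
  Pos 9: window 'cd' -> no
  Pos 10: window 'd' -> no
Total matches: 0

0
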